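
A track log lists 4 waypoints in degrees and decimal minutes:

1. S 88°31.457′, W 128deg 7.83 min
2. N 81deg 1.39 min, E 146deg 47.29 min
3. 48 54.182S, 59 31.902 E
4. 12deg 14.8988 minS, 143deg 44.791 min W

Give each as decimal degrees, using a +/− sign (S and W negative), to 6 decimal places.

Point 1:
  Lat: 88 + 31.457/60 = 88.5242833
  hemisphere S, so the sign is −
  Longitude: 128 + 7.83/60 = 128.1305000
  W ⇒ negate
Point 2:
  Latitude: 1.39′ = 0.023167°; total 81.0231667
  N ⇒ keep positive
  λ: 47.29′ = 0.788167°; total 146.7881667
  E ⇒ keep positive
Point 3:
  Latitude: 54.182′ = 0.903033°; total 48.9030333
  S ⇒ negate
  λ: 59 + 31.902/60 = 59.5317000
  E ⇒ keep positive
Point 4:
  Latitude: 12 + 14.8988/60 = 12.2483133
  S ⇒ negate
  λ: 143 + 44.791/60 = 143.7465167
  W → negative

1. -88.524283, -128.130500
2. 81.023167, 146.788167
3. -48.903033, 59.531700
4. -12.248313, -143.746517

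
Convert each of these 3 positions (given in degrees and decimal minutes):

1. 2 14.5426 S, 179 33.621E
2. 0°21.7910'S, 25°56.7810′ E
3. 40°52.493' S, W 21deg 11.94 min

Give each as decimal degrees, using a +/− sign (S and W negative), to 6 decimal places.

Point 1:
  Lat: 14.5426′ = 0.242377°; total 2.2423767
  S → negative
  Lon: 33.621′ = 0.560350°; total 179.5603500
  E → positive
Point 2:
  Latitude: 0 + 21.791/60 = 0.3631833
  S ⇒ negate
  Longitude: 56.781′ = 0.946350°; total 25.9463500
  E ⇒ keep positive
Point 3:
  φ: 52.493′ = 0.874883°; total 40.8748833
  hemisphere S, so the sign is −
  λ: 11.94′ = 0.199000°; total 21.1990000
  W ⇒ negate

1. -2.242377, 179.560350
2. -0.363183, 25.946350
3. -40.874883, -21.199000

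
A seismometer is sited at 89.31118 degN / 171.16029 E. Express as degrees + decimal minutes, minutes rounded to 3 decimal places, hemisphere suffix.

Lat: fractional part 0.311180 → 18.67080 minutes
Longitude: 171° + 0.160290 × 60 = 171° 9.61740′

89° 18.671′ N, 171° 9.617′ E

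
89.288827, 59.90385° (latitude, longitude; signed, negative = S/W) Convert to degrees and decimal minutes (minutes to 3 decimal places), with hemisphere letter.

89° 17.330′ N, 59° 54.231′ E

φ: 89° + 0.288827 × 60 = 89° 17.32962′
Lon: minutes = (59.903850 − 59) × 60 = 54.23100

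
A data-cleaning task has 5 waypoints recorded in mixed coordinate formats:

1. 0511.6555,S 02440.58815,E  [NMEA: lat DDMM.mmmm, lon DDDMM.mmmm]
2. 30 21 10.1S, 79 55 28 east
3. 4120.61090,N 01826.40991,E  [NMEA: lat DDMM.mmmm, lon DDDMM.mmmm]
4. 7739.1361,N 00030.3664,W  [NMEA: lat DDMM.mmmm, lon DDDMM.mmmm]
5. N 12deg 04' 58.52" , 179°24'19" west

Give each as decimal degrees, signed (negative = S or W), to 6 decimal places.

Point 1:
  φ: degrees = first 2 digits = 5, minutes = 11.6555; 5 + 11.6555/60 = 5.1942583
  S → negative
  λ: degrees = first 3 digits = 24, minutes = 40.58815; 24 + 40.58815/60 = 24.6764692
  E ⇒ keep positive
Point 2:
  Latitude: 30° + 21/60 + 10.1/3600 = 30 + 0.350000 + 0.002806 = 30.3528056
  S → negative
  Lon: 79 + 55/60 + 28/3600 = 79.9244444
  E ⇒ keep positive
Point 3:
  Lat: degrees = first 2 digits = 41, minutes = 20.6109; 41 + 20.6109/60 = 41.3435150
  N ⇒ keep positive
  λ: degrees = first 3 digits = 18, minutes = 26.40991; 18 + 26.40991/60 = 18.4401652
  E → positive
Point 4:
  φ: split at 2 digits → 77° and 39.1361′; 77 + 39.1361/60 = 77.6522683
  N ⇒ keep positive
  Longitude: degrees = first 3 digits = 0, minutes = 30.3664; 0 + 30.3664/60 = 0.5061067
  W ⇒ negate
Point 5:
  Lat: 12 + 4/60 + 58.52/3600 = 12.0829222
  N → positive
  Lon: 179 + 24/60 + 19/3600 = 179.4052778
  W ⇒ negate

1. -5.194258, 24.676469
2. -30.352806, 79.924444
3. 41.343515, 18.440165
4. 77.652268, -0.506107
5. 12.082922, -179.405278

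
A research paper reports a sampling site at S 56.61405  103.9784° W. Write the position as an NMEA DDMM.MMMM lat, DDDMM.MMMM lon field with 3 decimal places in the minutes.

φ: fractional part 0.614050 → 36.84300 minutes
λ: minutes = (103.978400 − 103) × 60 = 58.70400

5636.843,S / 10358.704,W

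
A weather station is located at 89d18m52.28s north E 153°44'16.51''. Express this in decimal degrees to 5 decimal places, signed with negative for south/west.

89.31452, 153.73792

Lat: 89° + 18/60 + 52.28/3600 = 89 + 0.300000 + 0.014522 = 89.314522
N → positive
Lon: 44′ + 16.51″ = 44.27517′; 153 + 44.27517/60 = 153.737919
E → positive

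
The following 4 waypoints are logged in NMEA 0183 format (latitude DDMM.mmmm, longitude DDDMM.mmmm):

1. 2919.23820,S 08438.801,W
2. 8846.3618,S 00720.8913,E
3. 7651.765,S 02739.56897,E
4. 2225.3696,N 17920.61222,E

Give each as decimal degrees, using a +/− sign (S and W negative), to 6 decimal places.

Point 1:
  Latitude: split at 2 digits → 29° and 19.2382′; 29 + 19.2382/60 = 29.3206367
  S ⇒ negate
  Lon: degrees = first 3 digits = 84, minutes = 38.801; 84 + 38.801/60 = 84.6466833
  hemisphere W, so the sign is −
Point 2:
  φ: degrees = first 2 digits = 88, minutes = 46.3618; 88 + 46.3618/60 = 88.7726967
  hemisphere S, so the sign is −
  Lon: degrees = first 3 digits = 7, minutes = 20.8913; 7 + 20.8913/60 = 7.3481883
  E → positive
Point 3:
  Latitude: split at 2 digits → 76° and 51.765′; 76 + 51.765/60 = 76.8627500
  S ⇒ negate
  λ: degrees = first 3 digits = 27, minutes = 39.56897; 27 + 39.56897/60 = 27.6594828
  E ⇒ keep positive
Point 4:
  Latitude: degrees = first 2 digits = 22, minutes = 25.3696; 22 + 25.3696/60 = 22.4228267
  N ⇒ keep positive
  λ: degrees = first 3 digits = 179, minutes = 20.61222; 179 + 20.61222/60 = 179.3435370
  E ⇒ keep positive

1. -29.320637, -84.646683
2. -88.772697, 7.348188
3. -76.862750, 27.659483
4. 22.422827, 179.343537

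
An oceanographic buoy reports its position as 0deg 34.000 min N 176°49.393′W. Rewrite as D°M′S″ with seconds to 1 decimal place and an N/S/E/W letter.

0°34′0.0″ N, 176°49′23.6″ W

Lat: fractional minutes 0.00000 × 60 = 0.000″
Lon: fractional minutes 0.39300 × 60 = 23.580″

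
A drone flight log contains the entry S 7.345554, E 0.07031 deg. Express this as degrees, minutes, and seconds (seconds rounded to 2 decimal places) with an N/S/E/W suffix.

7°20′43.99″ S, 0°04′13.12″ E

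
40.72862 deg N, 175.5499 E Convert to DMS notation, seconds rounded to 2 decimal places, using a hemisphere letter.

φ: 0.728620 × 60 = 43.71720′ → 43′, remainder × 60 = 43.0320″
Lon: whole degrees 175; 32.99400′ → 32′ and 59.6400″

40°43′43.03″ N, 175°32′59.64″ E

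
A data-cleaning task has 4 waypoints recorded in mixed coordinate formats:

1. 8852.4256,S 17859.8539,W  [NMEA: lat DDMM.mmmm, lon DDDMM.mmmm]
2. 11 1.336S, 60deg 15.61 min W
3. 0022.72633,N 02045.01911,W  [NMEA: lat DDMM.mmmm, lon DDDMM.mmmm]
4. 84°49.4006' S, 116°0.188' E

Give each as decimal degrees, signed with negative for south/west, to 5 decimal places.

Point 1:
  φ: degrees = first 2 digits = 88, minutes = 52.4256; 88 + 52.4256/60 = 88.873760
  S ⇒ negate
  λ: degrees = first 3 digits = 178, minutes = 59.8539; 178 + 59.8539/60 = 178.997565
  W → negative
Point 2:
  Lat: 11 + 1.336/60 = 11.022267
  hemisphere S, so the sign is −
  Lon: 60 + 15.61/60 = 60.260167
  W ⇒ negate
Point 3:
  φ: split at 2 digits → 00° and 22.72633′; 0 + 22.72633/60 = 0.378772
  N ⇒ keep positive
  Lon: split at 3 digits → 020° and 45.01911′; 20 + 45.01911/60 = 20.750319
  W → negative
Point 4:
  Lat: 49.4006′ = 0.823343°; total 84.823343
  S ⇒ negate
  λ: 116 + 0.188/60 = 116.003133
  E → positive

1. -88.87376, -178.99757
2. -11.02227, -60.26017
3. 0.37877, -20.75032
4. -84.82334, 116.00313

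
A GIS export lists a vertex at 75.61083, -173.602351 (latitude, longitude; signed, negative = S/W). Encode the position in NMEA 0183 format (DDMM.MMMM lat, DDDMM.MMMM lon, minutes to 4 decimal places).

7536.6498,N / 17336.1411,W

φ: fractional part 0.610830 → 36.649800 minutes
Longitude is negative → W; |value| = 173.602351
Lon: 173° + 0.602351 × 60 = 173° 36.141060′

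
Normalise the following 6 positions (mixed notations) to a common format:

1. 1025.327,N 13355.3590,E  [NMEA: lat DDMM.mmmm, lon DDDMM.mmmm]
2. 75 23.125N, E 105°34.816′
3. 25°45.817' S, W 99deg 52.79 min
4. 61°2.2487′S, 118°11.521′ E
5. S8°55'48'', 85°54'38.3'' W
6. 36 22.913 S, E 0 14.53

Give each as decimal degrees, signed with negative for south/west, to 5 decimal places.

Point 1:
  Lat: degrees = first 2 digits = 10, minutes = 25.327; 10 + 25.327/60 = 10.422117
  N ⇒ keep positive
  Longitude: split at 3 digits → 133° and 55.359′; 133 + 55.359/60 = 133.922650
  E → positive
Point 2:
  Latitude: 75 + 23.125/60 = 75.385417
  N → positive
  Lon: 105 + 34.816/60 = 105.580267
  E ⇒ keep positive
Point 3:
  Lat: 45.817′ = 0.763617°; total 25.763617
  S → negative
  Lon: 52.79′ = 0.879833°; total 99.879833
  hemisphere W, so the sign is −
Point 4:
  Lat: 2.2487′ = 0.037478°; total 61.037478
  hemisphere S, so the sign is −
  Lon: 11.521′ = 0.192017°; total 118.192017
  E → positive
Point 5:
  Latitude: 8° + 55/60 + 48/3600 = 8 + 0.916667 + 0.013333 = 8.930000
  hemisphere S, so the sign is −
  Lon: 85 + 54/60 + 38.3/3600 = 85.910639
  W → negative
Point 6:
  φ: 22.913′ = 0.381883°; total 36.381883
  S → negative
  λ: 14.53′ = 0.242167°; total 0.242167
  E ⇒ keep positive

1. 10.42212, 133.92265
2. 75.38542, 105.58027
3. -25.76362, -99.87983
4. -61.03748, 118.19202
5. -8.93000, -85.91064
6. -36.38188, 0.24217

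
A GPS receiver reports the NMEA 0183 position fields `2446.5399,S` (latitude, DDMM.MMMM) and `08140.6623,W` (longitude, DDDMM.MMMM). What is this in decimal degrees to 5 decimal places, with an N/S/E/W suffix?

Latitude: degrees = first 2 digits = 24, minutes = 46.5399; 24 + 46.5399/60 = 24.775665
λ: split at 3 digits → 081° and 40.6623′; 81 + 40.6623/60 = 81.677705

24.77567° S, 81.67771° W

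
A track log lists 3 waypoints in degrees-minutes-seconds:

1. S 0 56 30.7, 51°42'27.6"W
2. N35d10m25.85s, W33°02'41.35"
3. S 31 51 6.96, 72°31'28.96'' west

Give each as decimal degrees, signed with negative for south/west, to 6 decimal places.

Point 1:
  φ: 56′ + 30.7″ = 56.51167′; 0 + 56.51167/60 = 0.9418611
  S → negative
  Longitude: 51 + 42/60 + 27.6/3600 = 51.7076667
  W → negative
Point 2:
  Lat: 10′ + 25.85″ = 10.43083′; 35 + 10.43083/60 = 35.1738472
  N ⇒ keep positive
  Lon: 2′ + 41.35″ = 2.68917′; 33 + 2.68917/60 = 33.0448194
  hemisphere W, so the sign is −
Point 3:
  Lat: 51′ + 6.96″ = 51.11600′; 31 + 51.11600/60 = 31.8519333
  S ⇒ negate
  Lon: 72° + 31/60 + 28.96/3600 = 72 + 0.516667 + 0.008044 = 72.5247111
  hemisphere W, so the sign is −

1. -0.941861, -51.707667
2. 35.173847, -33.044819
3. -31.851933, -72.524711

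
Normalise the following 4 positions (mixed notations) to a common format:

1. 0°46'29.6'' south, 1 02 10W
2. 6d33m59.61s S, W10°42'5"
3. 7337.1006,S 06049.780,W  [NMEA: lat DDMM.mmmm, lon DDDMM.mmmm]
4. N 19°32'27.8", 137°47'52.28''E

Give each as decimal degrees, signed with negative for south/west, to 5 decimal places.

Point 1:
  φ: 0° + 46/60 + 29.6/3600 = 0 + 0.766667 + 0.008222 = 0.774889
  S → negative
  Lon: 1 + 2/60 + 10/3600 = 1.036111
  W → negative
Point 2:
  Latitude: 33′ + 59.61″ = 33.99350′; 6 + 33.99350/60 = 6.566558
  S → negative
  Longitude: 10 + 42/60 + 5/3600 = 10.701389
  W → negative
Point 3:
  φ: split at 2 digits → 73° and 37.1006′; 73 + 37.1006/60 = 73.618343
  hemisphere S, so the sign is −
  Lon: split at 3 digits → 060° and 49.78′; 60 + 49.78/60 = 60.829667
  hemisphere W, so the sign is −
Point 4:
  Latitude: 32′ + 27.8″ = 32.46333′; 19 + 32.46333/60 = 19.541056
  N ⇒ keep positive
  λ: 137° + 47/60 + 52.28/3600 = 137 + 0.783333 + 0.014522 = 137.797856
  E → positive

1. -0.77489, -1.03611
2. -6.56656, -10.70139
3. -73.61834, -60.82967
4. 19.54106, 137.79786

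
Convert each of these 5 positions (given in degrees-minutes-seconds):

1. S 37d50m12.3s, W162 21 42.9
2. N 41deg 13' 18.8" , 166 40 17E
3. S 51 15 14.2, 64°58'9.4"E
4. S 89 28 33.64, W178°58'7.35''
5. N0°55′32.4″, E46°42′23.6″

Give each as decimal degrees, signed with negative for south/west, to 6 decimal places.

1. -37.836750, -162.361917
2. 41.221889, 166.671389
3. -51.253944, 64.969278
4. -89.476011, -178.968708
5. 0.925667, 46.706556

Point 1:
  Lat: 37 + 50/60 + 12.3/3600 = 37.8367500
  S ⇒ negate
  Longitude: 162 + 21/60 + 42.9/3600 = 162.3619167
  W → negative
Point 2:
  Lat: 13′ + 18.8″ = 13.31333′; 41 + 13.31333/60 = 41.2218889
  N → positive
  Lon: 166 + 40/60 + 17/3600 = 166.6713889
  E → positive
Point 3:
  φ: 51 + 15/60 + 14.2/3600 = 51.2539444
  S → negative
  Lon: 58′ + 9.4″ = 58.15667′; 64 + 58.15667/60 = 64.9692778
  E ⇒ keep positive
Point 4:
  φ: 89 + 28/60 + 33.64/3600 = 89.4760111
  S → negative
  λ: 178 + 58/60 + 7.35/3600 = 178.9687083
  W ⇒ negate
Point 5:
  Latitude: 55′ + 32.4″ = 55.54000′; 0 + 55.54000/60 = 0.9256667
  N ⇒ keep positive
  Lon: 42′ + 23.6″ = 42.39333′; 46 + 42.39333/60 = 46.7065556
  E ⇒ keep positive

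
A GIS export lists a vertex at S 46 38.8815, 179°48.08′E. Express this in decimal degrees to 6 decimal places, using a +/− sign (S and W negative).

-46.648025, 179.801333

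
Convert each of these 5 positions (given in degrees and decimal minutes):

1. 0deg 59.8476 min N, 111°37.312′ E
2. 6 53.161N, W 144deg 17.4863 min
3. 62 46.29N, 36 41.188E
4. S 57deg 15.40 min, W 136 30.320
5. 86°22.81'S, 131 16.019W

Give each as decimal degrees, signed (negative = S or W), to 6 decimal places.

1. 0.997460, 111.621867
2. 6.886017, -144.291438
3. 62.771500, 36.686467
4. -57.256667, -136.505333
5. -86.380167, -131.266983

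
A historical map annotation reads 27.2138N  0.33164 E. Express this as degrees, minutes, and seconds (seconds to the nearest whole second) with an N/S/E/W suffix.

Lat: whole degrees 27; 12.82800′ → 12′ and 49.68″
Lon: whole degrees 0; 19.89840′ → 19′ and 53.90″

27°12′50″ N, 0°19′54″ E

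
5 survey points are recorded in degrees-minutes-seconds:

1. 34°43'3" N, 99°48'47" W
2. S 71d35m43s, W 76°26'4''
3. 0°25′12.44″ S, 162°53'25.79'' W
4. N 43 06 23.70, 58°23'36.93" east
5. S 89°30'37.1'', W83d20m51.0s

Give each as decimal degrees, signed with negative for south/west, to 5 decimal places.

Point 1:
  φ: 34 + 43/60 + 3/3600 = 34.717500
  N ⇒ keep positive
  Longitude: 99 + 48/60 + 47/3600 = 99.813056
  W ⇒ negate
Point 2:
  Latitude: 35′ + 43″ = 35.71667′; 71 + 35.71667/60 = 71.595278
  S → negative
  Lon: 76 + 26/60 + 4/3600 = 76.434444
  hemisphere W, so the sign is −
Point 3:
  Latitude: 25′ + 12.44″ = 25.20733′; 0 + 25.20733/60 = 0.420122
  S → negative
  Lon: 162 + 53/60 + 25.79/3600 = 162.890497
  W → negative
Point 4:
  Latitude: 43 + 6/60 + 23.7/3600 = 43.106583
  N → positive
  λ: 23′ + 36.93″ = 23.61550′; 58 + 23.61550/60 = 58.393592
  E ⇒ keep positive
Point 5:
  Latitude: 89 + 30/60 + 37.1/3600 = 89.510306
  S → negative
  λ: 83° + 20/60 + 51/3600 = 83 + 0.333333 + 0.014167 = 83.347500
  hemisphere W, so the sign is −

1. 34.71750, -99.81306
2. -71.59528, -76.43444
3. -0.42012, -162.89050
4. 43.10658, 58.39359
5. -89.51031, -83.34750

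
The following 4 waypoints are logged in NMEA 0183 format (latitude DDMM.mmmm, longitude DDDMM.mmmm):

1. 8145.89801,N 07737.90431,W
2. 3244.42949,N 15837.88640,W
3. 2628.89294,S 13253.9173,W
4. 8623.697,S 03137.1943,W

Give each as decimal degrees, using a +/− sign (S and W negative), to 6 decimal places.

1. 81.764967, -77.631739
2. 32.740492, -158.631440
3. -26.481549, -132.898622
4. -86.394950, -31.619905

Point 1:
  Latitude: split at 2 digits → 81° and 45.89801′; 81 + 45.89801/60 = 81.7649668
  N → positive
  λ: split at 3 digits → 077° and 37.90431′; 77 + 37.90431/60 = 77.6317385
  W ⇒ negate
Point 2:
  φ: degrees = first 2 digits = 32, minutes = 44.42949; 32 + 44.42949/60 = 32.7404915
  N → positive
  Longitude: degrees = first 3 digits = 158, minutes = 37.8864; 158 + 37.8864/60 = 158.6314400
  W → negative
Point 3:
  Latitude: degrees = first 2 digits = 26, minutes = 28.89294; 26 + 28.89294/60 = 26.4815490
  S ⇒ negate
  λ: degrees = first 3 digits = 132, minutes = 53.9173; 132 + 53.9173/60 = 132.8986217
  hemisphere W, so the sign is −
Point 4:
  Latitude: split at 2 digits → 86° and 23.697′; 86 + 23.697/60 = 86.3949500
  S ⇒ negate
  λ: degrees = first 3 digits = 31, minutes = 37.1943; 31 + 37.1943/60 = 31.6199050
  W ⇒ negate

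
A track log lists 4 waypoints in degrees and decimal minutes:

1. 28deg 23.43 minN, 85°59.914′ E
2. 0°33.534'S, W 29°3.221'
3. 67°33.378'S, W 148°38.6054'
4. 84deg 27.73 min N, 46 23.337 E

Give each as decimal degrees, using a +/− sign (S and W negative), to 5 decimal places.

1. 28.39050, 85.99857
2. -0.55890, -29.05368
3. -67.55630, -148.64342
4. 84.46217, 46.38895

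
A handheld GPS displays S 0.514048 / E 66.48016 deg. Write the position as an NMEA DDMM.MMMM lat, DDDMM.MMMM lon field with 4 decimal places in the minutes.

Latitude: 0° + 0.514048 × 60 = 0° 30.842880′
λ: minutes = (66.480160 − 66) × 60 = 28.809600

0030.8429,S / 06628.8096,E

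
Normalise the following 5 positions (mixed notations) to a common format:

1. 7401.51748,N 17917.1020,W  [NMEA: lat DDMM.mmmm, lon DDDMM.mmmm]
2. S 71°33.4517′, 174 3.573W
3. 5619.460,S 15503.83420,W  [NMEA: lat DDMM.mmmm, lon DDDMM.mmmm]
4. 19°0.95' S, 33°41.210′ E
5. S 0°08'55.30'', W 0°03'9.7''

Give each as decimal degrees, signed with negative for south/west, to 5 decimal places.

1. 74.02529, -179.28503
2. -71.55753, -174.05955
3. -56.32433, -155.06390
4. -19.01583, 33.68683
5. -0.14869, -0.05269

Point 1:
  φ: split at 2 digits → 74° and 1.51748′; 74 + 1.51748/60 = 74.025291
  N → positive
  Longitude: degrees = first 3 digits = 179, minutes = 17.102; 179 + 17.102/60 = 179.285033
  hemisphere W, so the sign is −
Point 2:
  Latitude: 33.4517′ = 0.557528°; total 71.557528
  hemisphere S, so the sign is −
  Longitude: 3.573′ = 0.059550°; total 174.059550
  hemisphere W, so the sign is −
Point 3:
  Lat: degrees = first 2 digits = 56, minutes = 19.46; 56 + 19.46/60 = 56.324333
  hemisphere S, so the sign is −
  λ: degrees = first 3 digits = 155, minutes = 3.8342; 155 + 3.8342/60 = 155.063903
  W ⇒ negate
Point 4:
  φ: 0.95′ = 0.015833°; total 19.015833
  S ⇒ negate
  Lon: 41.21′ = 0.686833°; total 33.686833
  E ⇒ keep positive
Point 5:
  φ: 0° + 8/60 + 55.3/3600 = 0 + 0.133333 + 0.015361 = 0.148694
  S ⇒ negate
  Longitude: 0° + 3/60 + 9.7/3600 = 0 + 0.050000 + 0.002694 = 0.052694
  hemisphere W, so the sign is −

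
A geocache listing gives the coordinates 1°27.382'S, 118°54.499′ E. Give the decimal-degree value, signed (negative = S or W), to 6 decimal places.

φ: 1 + 27.382/60 = 1.4563667
hemisphere S, so the sign is −
Lon: 118 + 54.499/60 = 118.9083167
E → positive

-1.456367, 118.908317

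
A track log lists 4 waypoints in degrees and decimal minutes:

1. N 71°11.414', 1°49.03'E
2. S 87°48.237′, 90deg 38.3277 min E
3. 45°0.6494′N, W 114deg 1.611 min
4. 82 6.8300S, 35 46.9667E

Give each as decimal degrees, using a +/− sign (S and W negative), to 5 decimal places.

Point 1:
  φ: 71 + 11.414/60 = 71.190233
  N ⇒ keep positive
  Lon: 49.03′ = 0.817167°; total 1.817167
  E ⇒ keep positive
Point 2:
  φ: 87 + 48.237/60 = 87.803950
  hemisphere S, so the sign is −
  Lon: 90 + 38.3277/60 = 90.638795
  E ⇒ keep positive
Point 3:
  Latitude: 45 + 0.6494/60 = 45.010823
  N ⇒ keep positive
  λ: 1.611′ = 0.026850°; total 114.026850
  W ⇒ negate
Point 4:
  φ: 82 + 6.83/60 = 82.113833
  S → negative
  λ: 35 + 46.9667/60 = 35.782778
  E → positive

1. 71.19023, 1.81717
2. -87.80395, 90.63880
3. 45.01082, -114.02685
4. -82.11383, 35.78278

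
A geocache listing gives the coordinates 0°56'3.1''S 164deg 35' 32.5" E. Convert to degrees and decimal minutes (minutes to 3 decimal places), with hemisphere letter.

0° 56.052′ S, 164° 35.542′ E

Lat: 56 + 3.1/60 = 56.05167′
Lon: seconds/60 = 0.54167; minutes = 35 + 0.54167 = 35.54167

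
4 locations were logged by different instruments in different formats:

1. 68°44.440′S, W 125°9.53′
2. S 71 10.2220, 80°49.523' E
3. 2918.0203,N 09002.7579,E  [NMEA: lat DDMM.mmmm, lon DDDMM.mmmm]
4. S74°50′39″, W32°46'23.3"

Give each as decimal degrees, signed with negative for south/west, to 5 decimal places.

1. -68.74067, -125.15883
2. -71.17037, 80.82538
3. 29.30034, 90.04597
4. -74.84417, -32.77314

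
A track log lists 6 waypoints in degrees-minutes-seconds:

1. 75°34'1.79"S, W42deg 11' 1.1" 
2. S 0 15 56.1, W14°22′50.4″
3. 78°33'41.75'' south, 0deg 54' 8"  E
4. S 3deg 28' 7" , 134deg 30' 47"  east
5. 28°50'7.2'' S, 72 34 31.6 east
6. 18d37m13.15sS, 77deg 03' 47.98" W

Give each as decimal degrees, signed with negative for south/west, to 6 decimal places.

Point 1:
  Lat: 34′ + 1.79″ = 34.02983′; 75 + 34.02983/60 = 75.5671639
  S ⇒ negate
  λ: 42° + 11/60 + 1.1/3600 = 42 + 0.183333 + 0.000306 = 42.1836389
  W → negative
Point 2:
  Latitude: 15′ + 56.1″ = 15.93500′; 0 + 15.93500/60 = 0.2655833
  S → negative
  Lon: 14 + 22/60 + 50.4/3600 = 14.3806667
  W → negative
Point 3:
  Latitude: 33′ + 41.75″ = 33.69583′; 78 + 33.69583/60 = 78.5615972
  hemisphere S, so the sign is −
  Longitude: 0 + 54/60 + 8/3600 = 0.9022222
  E → positive
Point 4:
  Lat: 28′ + 7″ = 28.11667′; 3 + 28.11667/60 = 3.4686111
  hemisphere S, so the sign is −
  Lon: 134 + 30/60 + 47/3600 = 134.5130556
  E → positive
Point 5:
  Latitude: 28° + 50/60 + 7.2/3600 = 28 + 0.833333 + 0.002000 = 28.8353333
  S → negative
  λ: 72 + 34/60 + 31.6/3600 = 72.5754444
  E → positive
Point 6:
  Lat: 18 + 37/60 + 13.15/3600 = 18.6203194
  S ⇒ negate
  Lon: 77 + 3/60 + 47.98/3600 = 77.0633278
  W → negative

1. -75.567164, -42.183639
2. -0.265583, -14.380667
3. -78.561597, 0.902222
4. -3.468611, 134.513056
5. -28.835333, 72.575444
6. -18.620319, -77.063328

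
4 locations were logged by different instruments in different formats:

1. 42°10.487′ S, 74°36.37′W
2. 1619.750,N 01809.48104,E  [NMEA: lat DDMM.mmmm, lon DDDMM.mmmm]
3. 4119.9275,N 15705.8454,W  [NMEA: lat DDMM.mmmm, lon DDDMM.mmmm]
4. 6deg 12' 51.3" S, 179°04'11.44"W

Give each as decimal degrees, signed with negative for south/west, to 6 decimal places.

Point 1:
  Lat: 10.487′ = 0.174783°; total 42.1747833
  hemisphere S, so the sign is −
  Longitude: 36.37′ = 0.606167°; total 74.6061667
  W ⇒ negate
Point 2:
  Lat: split at 2 digits → 16° and 19.75′; 16 + 19.75/60 = 16.3291667
  N ⇒ keep positive
  Lon: split at 3 digits → 018° and 9.48104′; 18 + 9.48104/60 = 18.1580173
  E ⇒ keep positive
Point 3:
  Lat: degrees = first 2 digits = 41, minutes = 19.9275; 41 + 19.9275/60 = 41.3321250
  N → positive
  Lon: split at 3 digits → 157° and 5.8454′; 157 + 5.8454/60 = 157.0974233
  hemisphere W, so the sign is −
Point 4:
  Lat: 12′ + 51.3″ = 12.85500′; 6 + 12.85500/60 = 6.2142500
  hemisphere S, so the sign is −
  λ: 179° + 4/60 + 11.44/3600 = 179 + 0.066667 + 0.003178 = 179.0698444
  hemisphere W, so the sign is −

1. -42.174783, -74.606167
2. 16.329167, 18.158017
3. 41.332125, -157.097423
4. -6.214250, -179.069844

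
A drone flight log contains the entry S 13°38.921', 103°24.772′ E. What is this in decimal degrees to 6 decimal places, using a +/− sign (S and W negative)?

-13.648683, 103.412867

Lat: 13 + 38.921/60 = 13.6486833
S ⇒ negate
λ: 24.772′ = 0.412867°; total 103.4128667
E → positive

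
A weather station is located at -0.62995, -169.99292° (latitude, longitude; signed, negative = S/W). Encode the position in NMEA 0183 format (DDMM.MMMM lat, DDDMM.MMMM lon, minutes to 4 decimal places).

0037.7970,S / 16959.5752,W

Latitude is negative → S; |value| = 0.629950
Lat: fractional part 0.629950 → 37.797000 minutes
Longitude is negative → W; |value| = 169.992920
Lon: minutes = (169.992920 − 169) × 60 = 59.575200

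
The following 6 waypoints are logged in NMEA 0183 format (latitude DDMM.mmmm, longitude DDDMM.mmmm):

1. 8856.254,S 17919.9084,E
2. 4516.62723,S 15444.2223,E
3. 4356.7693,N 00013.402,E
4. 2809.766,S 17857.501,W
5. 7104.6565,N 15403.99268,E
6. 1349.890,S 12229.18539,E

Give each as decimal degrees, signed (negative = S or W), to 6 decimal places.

Point 1:
  Lat: degrees = first 2 digits = 88, minutes = 56.254; 88 + 56.254/60 = 88.9375667
  S ⇒ negate
  Longitude: split at 3 digits → 179° and 19.9084′; 179 + 19.9084/60 = 179.3318067
  E ⇒ keep positive
Point 2:
  Lat: split at 2 digits → 45° and 16.62723′; 45 + 16.62723/60 = 45.2771205
  S ⇒ negate
  Longitude: split at 3 digits → 154° and 44.2223′; 154 + 44.2223/60 = 154.7370383
  E ⇒ keep positive
Point 3:
  Latitude: split at 2 digits → 43° and 56.7693′; 43 + 56.7693/60 = 43.9461550
  N → positive
  Lon: degrees = first 3 digits = 0, minutes = 13.402; 0 + 13.402/60 = 0.2233667
  E ⇒ keep positive
Point 4:
  Latitude: split at 2 digits → 28° and 9.766′; 28 + 9.766/60 = 28.1627667
  S ⇒ negate
  Longitude: split at 3 digits → 178° and 57.501′; 178 + 57.501/60 = 178.9583500
  W ⇒ negate
Point 5:
  Latitude: degrees = first 2 digits = 71, minutes = 4.6565; 71 + 4.6565/60 = 71.0776083
  N → positive
  λ: split at 3 digits → 154° and 3.99268′; 154 + 3.99268/60 = 154.0665447
  E ⇒ keep positive
Point 6:
  Latitude: degrees = first 2 digits = 13, minutes = 49.89; 13 + 49.89/60 = 13.8315000
  hemisphere S, so the sign is −
  Lon: split at 3 digits → 122° and 29.18539′; 122 + 29.18539/60 = 122.4864232
  E ⇒ keep positive

1. -88.937567, 179.331807
2. -45.277121, 154.737038
3. 43.946155, 0.223367
4. -28.162767, -178.958350
5. 71.077608, 154.066545
6. -13.831500, 122.486423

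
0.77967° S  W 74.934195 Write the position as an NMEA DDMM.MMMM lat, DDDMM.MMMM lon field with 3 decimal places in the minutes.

0046.780,S / 07456.052,W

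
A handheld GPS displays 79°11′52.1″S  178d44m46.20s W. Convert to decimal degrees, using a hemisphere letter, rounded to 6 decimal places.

79.197806° S, 178.746167° W

Lat: 11′ + 52.1″ = 11.86833′; 79 + 11.86833/60 = 79.1978056
Longitude: 178° + 44/60 + 46.2/3600 = 178 + 0.733333 + 0.012833 = 178.7461667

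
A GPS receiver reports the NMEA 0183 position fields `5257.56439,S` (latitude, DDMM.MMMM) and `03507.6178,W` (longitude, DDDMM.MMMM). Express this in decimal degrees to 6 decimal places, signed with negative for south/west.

Latitude: split at 2 digits → 52° and 57.56439′; 52 + 57.56439/60 = 52.9594065
S → negative
Lon: degrees = first 3 digits = 35, minutes = 7.6178; 35 + 7.6178/60 = 35.1269633
W → negative

-52.959407, -35.126963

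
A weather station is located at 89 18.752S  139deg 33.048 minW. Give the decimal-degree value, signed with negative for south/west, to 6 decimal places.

Lat: 89 + 18.752/60 = 89.3125333
hemisphere S, so the sign is −
Longitude: 139 + 33.048/60 = 139.5508000
hemisphere W, so the sign is −

-89.312533, -139.550800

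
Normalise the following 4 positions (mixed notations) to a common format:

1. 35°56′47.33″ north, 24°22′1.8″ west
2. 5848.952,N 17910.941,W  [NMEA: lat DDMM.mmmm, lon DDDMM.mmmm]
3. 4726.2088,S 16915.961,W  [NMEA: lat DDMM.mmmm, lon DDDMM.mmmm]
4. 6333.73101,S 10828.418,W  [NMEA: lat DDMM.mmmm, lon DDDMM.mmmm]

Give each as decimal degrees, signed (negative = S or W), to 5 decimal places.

1. 35.94648, -24.36717
2. 58.81587, -179.18235
3. -47.43681, -169.26602
4. -63.56218, -108.47363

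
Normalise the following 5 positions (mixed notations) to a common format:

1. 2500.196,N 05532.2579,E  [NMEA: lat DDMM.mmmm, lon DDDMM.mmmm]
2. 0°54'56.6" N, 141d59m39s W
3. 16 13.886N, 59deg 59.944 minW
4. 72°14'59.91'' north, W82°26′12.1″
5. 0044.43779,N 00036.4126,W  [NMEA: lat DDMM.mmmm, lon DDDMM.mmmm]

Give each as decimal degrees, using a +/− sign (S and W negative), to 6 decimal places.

Point 1:
  Lat: degrees = first 2 digits = 25, minutes = 0.196; 25 + 0.196/60 = 25.0032667
  N → positive
  Lon: degrees = first 3 digits = 55, minutes = 32.2579; 55 + 32.2579/60 = 55.5376317
  E → positive
Point 2:
  Latitude: 0° + 54/60 + 56.6/3600 = 0 + 0.900000 + 0.015722 = 0.9157222
  N ⇒ keep positive
  Longitude: 59′ + 39″ = 59.65000′; 141 + 59.65000/60 = 141.9941667
  W → negative
Point 3:
  Latitude: 13.886′ = 0.231433°; total 16.2314333
  N → positive
  Lon: 59 + 59.944/60 = 59.9990667
  W → negative
Point 4:
  Lat: 72° + 14/60 + 59.91/3600 = 72 + 0.233333 + 0.016642 = 72.2499750
  N → positive
  Longitude: 26′ + 12.1″ = 26.20167′; 82 + 26.20167/60 = 82.4366944
  hemisphere W, so the sign is −
Point 5:
  Lat: split at 2 digits → 00° and 44.43779′; 0 + 44.43779/60 = 0.7406298
  N → positive
  λ: split at 3 digits → 000° and 36.4126′; 0 + 36.4126/60 = 0.6068767
  hemisphere W, so the sign is −

1. 25.003267, 55.537632
2. 0.915722, -141.994167
3. 16.231433, -59.999067
4. 72.249975, -82.436694
5. 0.740630, -0.606877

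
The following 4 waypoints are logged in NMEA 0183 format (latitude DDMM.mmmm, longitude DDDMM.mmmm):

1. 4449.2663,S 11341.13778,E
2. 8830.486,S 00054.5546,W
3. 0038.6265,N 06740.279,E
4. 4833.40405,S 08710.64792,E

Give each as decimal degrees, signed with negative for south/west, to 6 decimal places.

Point 1:
  Lat: split at 2 digits → 44° and 49.2663′; 44 + 49.2663/60 = 44.8211050
  hemisphere S, so the sign is −
  λ: split at 3 digits → 113° and 41.13778′; 113 + 41.13778/60 = 113.6856297
  E ⇒ keep positive
Point 2:
  Latitude: split at 2 digits → 88° and 30.486′; 88 + 30.486/60 = 88.5081000
  hemisphere S, so the sign is −
  Longitude: split at 3 digits → 000° and 54.5546′; 0 + 54.5546/60 = 0.9092433
  W ⇒ negate
Point 3:
  Lat: degrees = first 2 digits = 0, minutes = 38.6265; 0 + 38.6265/60 = 0.6437750
  N ⇒ keep positive
  Longitude: split at 3 digits → 067° and 40.279′; 67 + 40.279/60 = 67.6713167
  E ⇒ keep positive
Point 4:
  φ: split at 2 digits → 48° and 33.40405′; 48 + 33.40405/60 = 48.5567342
  S → negative
  Longitude: degrees = first 3 digits = 87, minutes = 10.64792; 87 + 10.64792/60 = 87.1774653
  E ⇒ keep positive

1. -44.821105, 113.685630
2. -88.508100, -0.909243
3. 0.643775, 67.671317
4. -48.556734, 87.177465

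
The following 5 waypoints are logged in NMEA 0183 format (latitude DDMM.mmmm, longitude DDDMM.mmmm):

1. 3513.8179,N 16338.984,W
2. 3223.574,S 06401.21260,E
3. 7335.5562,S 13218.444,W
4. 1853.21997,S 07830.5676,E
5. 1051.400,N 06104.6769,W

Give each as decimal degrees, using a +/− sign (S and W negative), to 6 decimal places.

1. 35.230298, -163.649733
2. -32.392900, 64.020210
3. -73.592603, -132.307400
4. -18.887000, 78.509460
5. 10.856667, -61.077948

Point 1:
  φ: degrees = first 2 digits = 35, minutes = 13.8179; 35 + 13.8179/60 = 35.2302983
  N → positive
  Lon: degrees = first 3 digits = 163, minutes = 38.984; 163 + 38.984/60 = 163.6497333
  hemisphere W, so the sign is −
Point 2:
  Latitude: degrees = first 2 digits = 32, minutes = 23.574; 32 + 23.574/60 = 32.3929000
  S ⇒ negate
  λ: split at 3 digits → 064° and 1.2126′; 64 + 1.2126/60 = 64.0202100
  E ⇒ keep positive
Point 3:
  Latitude: split at 2 digits → 73° and 35.5562′; 73 + 35.5562/60 = 73.5926033
  S → negative
  Lon: degrees = first 3 digits = 132, minutes = 18.444; 132 + 18.444/60 = 132.3074000
  hemisphere W, so the sign is −
Point 4:
  Lat: degrees = first 2 digits = 18, minutes = 53.21997; 18 + 53.21997/60 = 18.8869995
  hemisphere S, so the sign is −
  λ: split at 3 digits → 078° and 30.5676′; 78 + 30.5676/60 = 78.5094600
  E ⇒ keep positive
Point 5:
  Latitude: split at 2 digits → 10° and 51.4′; 10 + 51.4/60 = 10.8566667
  N → positive
  Longitude: split at 3 digits → 061° and 4.6769′; 61 + 4.6769/60 = 61.0779483
  hemisphere W, so the sign is −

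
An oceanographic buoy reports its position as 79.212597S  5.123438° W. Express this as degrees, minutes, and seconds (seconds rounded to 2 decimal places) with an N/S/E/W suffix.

79°12′45.35″ S, 5°07′24.38″ W

φ: 0.212597 × 60 = 12.75582′ → 12′, remainder × 60 = 45.3492″
λ: whole degrees 5; 7.40628′ → 7′ and 24.3768″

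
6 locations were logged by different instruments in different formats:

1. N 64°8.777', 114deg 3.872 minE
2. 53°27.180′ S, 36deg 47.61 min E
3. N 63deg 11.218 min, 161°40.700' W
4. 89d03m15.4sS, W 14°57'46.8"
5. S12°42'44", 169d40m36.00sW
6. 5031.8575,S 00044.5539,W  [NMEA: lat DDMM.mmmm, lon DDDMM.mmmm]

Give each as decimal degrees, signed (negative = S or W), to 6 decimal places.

1. 64.146283, 114.064533
2. -53.453000, 36.793500
3. 63.186967, -161.678333
4. -89.054278, -14.963000
5. -12.712222, -169.676667
6. -50.530958, -0.742565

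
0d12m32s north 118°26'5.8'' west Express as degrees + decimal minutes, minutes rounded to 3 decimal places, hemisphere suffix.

0° 12.533′ N, 118° 26.097′ W

φ: seconds/60 = 0.53333; minutes = 12 + 0.53333 = 12.53333
Lon: seconds/60 = 0.09667; minutes = 26 + 0.09667 = 26.09667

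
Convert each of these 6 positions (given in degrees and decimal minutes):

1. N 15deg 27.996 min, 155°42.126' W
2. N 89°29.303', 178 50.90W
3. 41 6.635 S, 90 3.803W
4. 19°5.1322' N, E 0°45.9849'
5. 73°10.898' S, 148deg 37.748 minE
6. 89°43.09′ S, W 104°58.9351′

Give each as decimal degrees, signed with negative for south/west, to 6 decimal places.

Point 1:
  Latitude: 27.996′ = 0.466600°; total 15.4666000
  N ⇒ keep positive
  Lon: 42.126′ = 0.702100°; total 155.7021000
  hemisphere W, so the sign is −
Point 2:
  Lat: 89 + 29.303/60 = 89.4883833
  N ⇒ keep positive
  λ: 50.9′ = 0.848333°; total 178.8483333
  hemisphere W, so the sign is −
Point 3:
  Latitude: 6.635′ = 0.110583°; total 41.1105833
  S ⇒ negate
  Lon: 90 + 3.803/60 = 90.0633833
  hemisphere W, so the sign is −
Point 4:
  Latitude: 19 + 5.1322/60 = 19.0855367
  N → positive
  Longitude: 45.9849′ = 0.766415°; total 0.7664150
  E ⇒ keep positive
Point 5:
  Latitude: 73 + 10.898/60 = 73.1816333
  S → negative
  Lon: 37.748′ = 0.629133°; total 148.6291333
  E → positive
Point 6:
  Lat: 89 + 43.09/60 = 89.7181667
  S → negative
  Longitude: 58.9351′ = 0.982252°; total 104.9822517
  W ⇒ negate

1. 15.466600, -155.702100
2. 89.488383, -178.848333
3. -41.110583, -90.063383
4. 19.085537, 0.766415
5. -73.181633, 148.629133
6. -89.718167, -104.982252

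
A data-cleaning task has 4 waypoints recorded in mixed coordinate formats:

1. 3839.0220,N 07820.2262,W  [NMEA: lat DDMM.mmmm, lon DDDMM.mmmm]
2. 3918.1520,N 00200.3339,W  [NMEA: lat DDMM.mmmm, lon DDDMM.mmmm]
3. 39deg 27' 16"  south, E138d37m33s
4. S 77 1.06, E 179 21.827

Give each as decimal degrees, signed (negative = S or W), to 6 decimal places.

1. 38.650367, -78.337103
2. 39.302533, -2.005565
3. -39.454444, 138.625833
4. -77.017667, 179.363783

Point 1:
  φ: degrees = first 2 digits = 38, minutes = 39.022; 38 + 39.022/60 = 38.6503667
  N ⇒ keep positive
  Longitude: split at 3 digits → 078° and 20.2262′; 78 + 20.2262/60 = 78.3371033
  hemisphere W, so the sign is −
Point 2:
  Lat: degrees = first 2 digits = 39, minutes = 18.152; 39 + 18.152/60 = 39.3025333
  N → positive
  Lon: degrees = first 3 digits = 2, minutes = 0.3339; 2 + 0.3339/60 = 2.0055650
  W → negative
Point 3:
  Latitude: 39 + 27/60 + 16/3600 = 39.4544444
  S ⇒ negate
  λ: 138 + 37/60 + 33/3600 = 138.6258333
  E ⇒ keep positive
Point 4:
  Lat: 77 + 1.06/60 = 77.0176667
  S ⇒ negate
  λ: 179 + 21.827/60 = 179.3637833
  E ⇒ keep positive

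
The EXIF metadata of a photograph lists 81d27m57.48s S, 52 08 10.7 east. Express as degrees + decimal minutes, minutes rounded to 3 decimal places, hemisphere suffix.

81° 27.958′ S, 52° 8.178′ E

Latitude: seconds/60 = 0.95800; minutes = 27 + 0.95800 = 27.95800
Longitude: 8 + 10.7/60 = 8.17833′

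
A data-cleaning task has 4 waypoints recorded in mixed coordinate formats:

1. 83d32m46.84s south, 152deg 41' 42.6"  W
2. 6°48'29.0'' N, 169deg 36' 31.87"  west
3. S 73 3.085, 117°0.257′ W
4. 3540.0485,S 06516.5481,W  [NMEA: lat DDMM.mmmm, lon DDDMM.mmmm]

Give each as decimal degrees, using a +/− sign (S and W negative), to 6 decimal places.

1. -83.546344, -152.695167
2. 6.808056, -169.608853
3. -73.051417, -117.004283
4. -35.667475, -65.275802

Point 1:
  Latitude: 83 + 32/60 + 46.84/3600 = 83.5463444
  S ⇒ negate
  Lon: 152° + 41/60 + 42.6/3600 = 152 + 0.683333 + 0.011833 = 152.6951667
  hemisphere W, so the sign is −
Point 2:
  φ: 6° + 48/60 + 29/3600 = 6 + 0.800000 + 0.008056 = 6.8080556
  N ⇒ keep positive
  Lon: 36′ + 31.87″ = 36.53117′; 169 + 36.53117/60 = 169.6088528
  W ⇒ negate
Point 3:
  φ: 3.085′ = 0.051417°; total 73.0514167
  S → negative
  λ: 117 + 0.257/60 = 117.0042833
  W → negative
Point 4:
  Lat: split at 2 digits → 35° and 40.0485′; 35 + 40.0485/60 = 35.6674750
  S → negative
  λ: split at 3 digits → 065° and 16.5481′; 65 + 16.5481/60 = 65.2758017
  hemisphere W, so the sign is −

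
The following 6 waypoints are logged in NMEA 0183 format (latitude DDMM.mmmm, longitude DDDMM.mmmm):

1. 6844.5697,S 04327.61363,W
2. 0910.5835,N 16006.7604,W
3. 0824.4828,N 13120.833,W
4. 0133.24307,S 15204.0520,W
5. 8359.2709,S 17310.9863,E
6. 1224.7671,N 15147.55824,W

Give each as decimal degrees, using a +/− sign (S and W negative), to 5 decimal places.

Point 1:
  φ: split at 2 digits → 68° and 44.5697′; 68 + 44.5697/60 = 68.742828
  hemisphere S, so the sign is −
  Longitude: degrees = first 3 digits = 43, minutes = 27.61363; 43 + 27.61363/60 = 43.460227
  W ⇒ negate
Point 2:
  φ: split at 2 digits → 09° and 10.5835′; 9 + 10.5835/60 = 9.176392
  N → positive
  λ: split at 3 digits → 160° and 6.7604′; 160 + 6.7604/60 = 160.112673
  hemisphere W, so the sign is −
Point 3:
  Lat: split at 2 digits → 08° and 24.4828′; 8 + 24.4828/60 = 8.408047
  N ⇒ keep positive
  Lon: degrees = first 3 digits = 131, minutes = 20.833; 131 + 20.833/60 = 131.347217
  hemisphere W, so the sign is −
Point 4:
  φ: split at 2 digits → 01° and 33.24307′; 1 + 33.24307/60 = 1.554051
  hemisphere S, so the sign is −
  Lon: degrees = first 3 digits = 152, minutes = 4.052; 152 + 4.052/60 = 152.067533
  hemisphere W, so the sign is −
Point 5:
  φ: degrees = first 2 digits = 83, minutes = 59.2709; 83 + 59.2709/60 = 83.987848
  hemisphere S, so the sign is −
  Longitude: degrees = first 3 digits = 173, minutes = 10.9863; 173 + 10.9863/60 = 173.183105
  E → positive
Point 6:
  Lat: split at 2 digits → 12° and 24.7671′; 12 + 24.7671/60 = 12.412785
  N → positive
  λ: split at 3 digits → 151° and 47.55824′; 151 + 47.55824/60 = 151.792637
  W ⇒ negate

1. -68.74283, -43.46023
2. 9.17639, -160.11267
3. 8.40805, -131.34722
4. -1.55405, -152.06753
5. -83.98785, 173.18311
6. 12.41279, -151.79264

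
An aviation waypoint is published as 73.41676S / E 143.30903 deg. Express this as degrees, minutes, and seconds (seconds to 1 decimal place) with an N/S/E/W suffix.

73°25′0.3″ S, 143°18′32.5″ E

φ: whole degrees 73; 25.00560′ → 25′ and 0.336″
Longitude: 0.309030 × 60 = 18.54180′ → 18′, remainder × 60 = 32.508″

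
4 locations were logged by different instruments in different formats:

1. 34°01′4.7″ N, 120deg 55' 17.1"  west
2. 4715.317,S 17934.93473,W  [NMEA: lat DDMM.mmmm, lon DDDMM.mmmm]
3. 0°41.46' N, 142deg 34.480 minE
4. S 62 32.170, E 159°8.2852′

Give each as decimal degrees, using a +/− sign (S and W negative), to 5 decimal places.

1. 34.01797, -120.92142
2. -47.25528, -179.58225
3. 0.69100, 142.57467
4. -62.53617, 159.13809

Point 1:
  Latitude: 1′ + 4.7″ = 1.07833′; 34 + 1.07833/60 = 34.017972
  N ⇒ keep positive
  Longitude: 120° + 55/60 + 17.1/3600 = 120 + 0.916667 + 0.004750 = 120.921417
  W ⇒ negate
Point 2:
  φ: split at 2 digits → 47° and 15.317′; 47 + 15.317/60 = 47.255283
  S → negative
  λ: split at 3 digits → 179° and 34.93473′; 179 + 34.93473/60 = 179.582246
  W → negative
Point 3:
  Lat: 41.46′ = 0.691000°; total 0.691000
  N ⇒ keep positive
  λ: 142 + 34.48/60 = 142.574667
  E ⇒ keep positive
Point 4:
  φ: 62 + 32.17/60 = 62.536167
  S → negative
  Longitude: 159 + 8.2852/60 = 159.138087
  E → positive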